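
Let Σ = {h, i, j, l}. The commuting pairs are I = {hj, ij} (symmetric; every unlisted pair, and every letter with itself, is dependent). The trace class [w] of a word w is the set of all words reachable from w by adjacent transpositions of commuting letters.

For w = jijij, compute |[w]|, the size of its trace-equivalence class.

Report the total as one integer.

10

#0=j has no predecessor
#1=i has no predecessor
#2=j depends on [0:j]
#3=i depends on [1:i]
#4=j depends on [2:j]
sources: [0:j, 1:i]
N(rest) = Σ N(rest − s) over sources s of rest; N(one piece) = 1:
  size 1 → [3]=1  [4]=1
  size 2 → [1,3]=1  [2,4]=1  [3,4]=2
  size 3 → [0,2,4]=1  [1,3,4]=3  [2,3,4]=3
  first=0(j) contributes 6
  first=1(i) contributes 4
|[w]| = 10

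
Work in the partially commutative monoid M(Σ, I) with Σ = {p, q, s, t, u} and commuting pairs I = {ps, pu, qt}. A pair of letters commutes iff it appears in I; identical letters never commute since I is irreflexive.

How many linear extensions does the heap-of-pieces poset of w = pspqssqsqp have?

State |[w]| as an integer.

3

drop 0:p onto floor
drop 1:s onto floor
drop 2:p onto {0:p}
drop 3:q onto {1:s, 2:p}
drop 4:s onto {3:q}
drop 5:s onto {4:s}
drop 6:q onto {5:s}
drop 7:s onto {6:q}
drop 8:q onto {7:s}
drop 9:p onto {8:q}
ground layer = {0:p, 1:s}
drop-orders for the pieces not yet dropped (sum over which currently-grounded one goes next):
  1 to go: {9} 1
  2 to go: {8,9} 1
  3 to go: {7,8,9} 1
  4 to go: {6,7,8,9} 1
  5 to go: {5,6,7,8,9} 1
  6 to go: {4,5,6,7,8,9} 1
  7 to go: {3,4,5,6,7,8,9} 1
  8 to go: {1,3,4,5,6,7,8,9} 1  {2,3,4,5,6,7,8,9} 1
  if 0:p drops first: 2 orders
  if 1:s drops first: 1 orders
heap linearizations: 3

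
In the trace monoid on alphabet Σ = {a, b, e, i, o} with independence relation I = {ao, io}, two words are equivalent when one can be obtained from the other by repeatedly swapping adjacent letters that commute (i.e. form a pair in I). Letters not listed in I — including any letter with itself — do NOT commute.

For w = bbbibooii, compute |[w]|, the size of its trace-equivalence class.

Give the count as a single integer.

piece 0:b — minimal
piece 1:b rests on {0:b}
piece 2:b rests on {1:b}
piece 3:i rests on {2:b}
piece 4:b rests on {3:i}
piece 5:o rests on {4:b}
piece 6:o rests on {5:o}
piece 7:i rests on {4:b}
piece 8:i rests on {7:i}
minimal pieces: {0:b}
ways to finish when only these pieces remain (= sum over removing one remaining piece with nothing left below it):
  1 left: {6}→1  {8}→1
  2 left: {5,6}→1  {6,8}→2  {7,8}→1
  3 left: {5,6,8}→3  {6,7,8}→3
  4 left: {5,6,7,8}→6
  5 left: {4,5,6,7,8}→6
  6 left: {3,4,5,6,7,8}→6
  7 left: {2,3,4,5,6,7,8}→6
  placing 0:b first → 6 extensions

6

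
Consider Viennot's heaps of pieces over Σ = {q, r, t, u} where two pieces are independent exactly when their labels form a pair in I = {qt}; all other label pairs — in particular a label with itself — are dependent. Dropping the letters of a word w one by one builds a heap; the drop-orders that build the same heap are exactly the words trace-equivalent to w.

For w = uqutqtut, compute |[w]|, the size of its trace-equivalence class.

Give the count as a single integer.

0(u) covers ∅
1(q) covers 0:u
2(u) covers 1:q
3(t) covers 2:u
4(q) covers 2:u
5(t) covers 3:t
6(u) covers 4:q, 5:t
7(t) covers 6:u
floor of heap: 0:u
completions by unplaced set U, small U first (add the entries for U minus each lowest piece of U):
  |U|=1: {7}:1
  |U|=2: {6,7}:1
  |U|=3: {4,6,7}:1  {5,6,7}:1
  |U|=4: {3,5,6,7}:1  {4,5,6,7}:2
  |U|=5: {3,4,5,6,7}:3
  |U|=6: {2,3,4,5,6,7}:3
  start at 0(u): 3

3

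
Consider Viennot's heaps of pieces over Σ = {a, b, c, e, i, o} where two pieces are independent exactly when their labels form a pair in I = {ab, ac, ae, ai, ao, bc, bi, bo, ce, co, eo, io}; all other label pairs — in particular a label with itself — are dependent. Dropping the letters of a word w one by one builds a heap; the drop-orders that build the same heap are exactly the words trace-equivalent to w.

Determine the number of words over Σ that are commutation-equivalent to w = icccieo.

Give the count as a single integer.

7

#0=i has no predecessor
#1=c depends on [0:i]
#2=c depends on [1:c]
#3=c depends on [2:c]
#4=i depends on [3:c]
#5=e depends on [4:i]
#6=o has no predecessor
sources: [0:i, 6:o]
N(rest) = Σ N(rest − s) over sources s of rest; N(one piece) = 1:
  size 1 → [5]=1  [6]=1
  size 2 → [4,5]=1  [5,6]=2
  size 3 → [3,4,5]=1  [4,5,6]=3
  size 4 → [2,3,4,5]=1  [3,4,5,6]=4
  size 5 → [1,2,3,4,5]=1  [2,3,4,5,6]=5
  first=0(i) contributes 6
  first=6(o) contributes 1
|[w]| = 7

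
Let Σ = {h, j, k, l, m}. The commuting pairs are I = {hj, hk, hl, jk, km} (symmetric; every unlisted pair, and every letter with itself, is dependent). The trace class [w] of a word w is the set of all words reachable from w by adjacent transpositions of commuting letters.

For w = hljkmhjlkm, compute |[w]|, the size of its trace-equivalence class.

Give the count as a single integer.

0(h) covers ∅
1(l) covers ∅
2(j) covers 1:l
3(k) covers 1:l
4(m) covers 0:h, 2:j
5(h) covers 4:m
6(j) covers 4:m
7(l) covers 3:k, 6:j
8(k) covers 7:l
9(m) covers 5:h, 7:l
floor of heap: 0:h, 1:l
completions by unplaced set U, small U first (add the entries for U minus each lowest piece of U):
  |U|=1: {8}:1  {9}:1
  |U|=2: {5,9}:1  {8,9}:2
  |U|=3: {5,8,9}:3  {7,8,9}:2
  |U|=4: {3,7,8,9}:2  {5,7,8,9}:5  {6,7,8,9}:2
  |U|=5: {3,5,7,8,9}:7  {3,6,7,8,9}:4  {5,6,7,8,9}:7
  |U|=6: {3,5,6,7,8,9}:18  {4,5,6,7,8,9}:7
  |U|=7: {0,4,5,6,7,8,9}:7  {2,4,5,6,7,8,9}:7  {3,4,5,6,7,8,9}:25
  |U|=8: {0,2,4,5,6,7,8,9}:14  {0,3,4,5,6,7,8,9}:32  {2,3,4,5,6,7,8,9}:32
  start at 0(h): 32
  start at 1(l): 78
sum over floor = 110

110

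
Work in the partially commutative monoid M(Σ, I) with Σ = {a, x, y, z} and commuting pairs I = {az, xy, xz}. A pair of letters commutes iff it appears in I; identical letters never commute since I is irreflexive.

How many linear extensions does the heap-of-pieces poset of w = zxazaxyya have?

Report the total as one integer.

drop 0:z onto floor
drop 1:x onto floor
drop 2:a onto {1:x}
drop 3:z onto {0:z}
drop 4:a onto {2:a}
drop 5:x onto {4:a}
drop 6:y onto {3:z, 4:a}
drop 7:y onto {6:y}
drop 8:a onto {5:x, 7:y}
ground layer = {0:z, 1:x}
drop-orders for the pieces not yet dropped (sum over which currently-grounded one goes next):
  1 to go: {8} 1
  2 to go: {5,8} 1  {7,8} 1
  3 to go: {5,7,8} 2  {6,7,8} 1
  4 to go: {3,6,7,8} 1  {5,6,7,8} 3
  5 to go: {0,3,6,7,8} 1  {3,5,6,7,8} 4  {4,5,6,7,8} 3
  6 to go: {0,3,5,6,7,8} 5  {2,4,5,6,7,8} 3  {3,4,5,6,7,8} 7
  7 to go: {0,3,4,5,6,7,8} 12  {1,2,4,5,6,7,8} 3  {2,3,4,5,6,7,8} 10
  if 0:z drops first: 13 orders
  if 1:x drops first: 22 orders
heap linearizations: 35

35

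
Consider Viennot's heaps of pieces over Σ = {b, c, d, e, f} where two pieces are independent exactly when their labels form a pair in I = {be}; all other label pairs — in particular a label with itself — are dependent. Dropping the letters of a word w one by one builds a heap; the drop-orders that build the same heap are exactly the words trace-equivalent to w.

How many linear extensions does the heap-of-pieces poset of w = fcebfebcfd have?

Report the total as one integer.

4

0(f) covers ∅
1(c) covers 0:f
2(e) covers 1:c
3(b) covers 1:c
4(f) covers 2:e, 3:b
5(e) covers 4:f
6(b) covers 4:f
7(c) covers 5:e, 6:b
8(f) covers 7:c
9(d) covers 8:f
floor of heap: 0:f
completions by unplaced set U, small U first (add the entries for U minus each lowest piece of U):
  |U|=1: {9}:1
  |U|=2: {8,9}:1
  |U|=3: {7,8,9}:1
  |U|=4: {5,7,8,9}:1  {6,7,8,9}:1
  |U|=5: {5,6,7,8,9}:2
  |U|=6: {4,5,6,7,8,9}:2
  |U|=7: {2,4,5,6,7,8,9}:2  {3,4,5,6,7,8,9}:2
  |U|=8: {2,3,4,5,6,7,8,9}:4
  start at 0(f): 4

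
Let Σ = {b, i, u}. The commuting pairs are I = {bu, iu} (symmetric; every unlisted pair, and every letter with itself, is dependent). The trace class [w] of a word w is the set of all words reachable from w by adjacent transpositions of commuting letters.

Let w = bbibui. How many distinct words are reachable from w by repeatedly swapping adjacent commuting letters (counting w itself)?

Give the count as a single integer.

0(b) covers ∅
1(b) covers 0:b
2(i) covers 1:b
3(b) covers 2:i
4(u) covers ∅
5(i) covers 3:b
floor of heap: 0:b, 4:u
completions by unplaced set U, small U first (add the entries for U minus each lowest piece of U):
  |U|=1: {4}:1  {5}:1
  |U|=2: {3,5}:1  {4,5}:2
  |U|=3: {2,3,5}:1  {3,4,5}:3
  |U|=4: {1,2,3,5}:1  {2,3,4,5}:4
  start at 0(b): 5
  start at 4(u): 1
sum over floor = 6

6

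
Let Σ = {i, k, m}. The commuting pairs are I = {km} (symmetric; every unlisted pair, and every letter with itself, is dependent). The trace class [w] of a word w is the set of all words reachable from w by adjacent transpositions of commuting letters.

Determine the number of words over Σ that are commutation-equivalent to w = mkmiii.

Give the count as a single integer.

3

drop 0:m onto floor
drop 1:k onto floor
drop 2:m onto {0:m}
drop 3:i onto {1:k, 2:m}
drop 4:i onto {3:i}
drop 5:i onto {4:i}
ground layer = {0:m, 1:k}
drop-orders for the pieces not yet dropped (sum over which currently-grounded one goes next):
  1 to go: {5} 1
  2 to go: {4,5} 1
  3 to go: {3,4,5} 1
  4 to go: {1,3,4,5} 1  {2,3,4,5} 1
  if 0:m drops first: 2 orders
  if 1:k drops first: 1 orders
heap linearizations: 3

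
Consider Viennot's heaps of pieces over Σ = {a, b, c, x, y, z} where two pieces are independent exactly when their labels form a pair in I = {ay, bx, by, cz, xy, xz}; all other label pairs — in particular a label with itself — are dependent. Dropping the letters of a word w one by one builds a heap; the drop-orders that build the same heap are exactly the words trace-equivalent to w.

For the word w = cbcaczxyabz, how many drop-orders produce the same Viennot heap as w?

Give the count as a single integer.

11

drop 0:c onto floor
drop 1:b onto {0:c}
drop 2:c onto {1:b}
drop 3:a onto {2:c}
drop 4:c onto {3:a}
drop 5:z onto {3:a}
drop 6:x onto {4:c}
drop 7:y onto {4:c, 5:z}
drop 8:a onto {5:z, 6:x}
drop 9:b onto {8:a}
drop 10:z onto {7:y, 9:b}
ground layer = {0:c}
drop-orders for the pieces not yet dropped (sum over which currently-grounded one goes next):
  1 to go: {10} 1
  2 to go: {7,10} 1  {9,10} 1
  3 to go: {7,9,10} 2  {8,9,10} 1
  4 to go: {6,8,9,10} 1  {7,8,9,10} 3
  5 to go: {5,7,8,9,10} 3  {6,7,8,9,10} 4
  6 to go: {4,6,7,8,9,10} 4  {5,6,7,8,9,10} 7
  7 to go: {4,5,6,7,8,9,10} 11
  8 to go: {3,4,5,6,7,8,9,10} 11
  9 to go: {2,3,4,5,6,7,8,9,10} 11
  if 0:c drops first: 11 orders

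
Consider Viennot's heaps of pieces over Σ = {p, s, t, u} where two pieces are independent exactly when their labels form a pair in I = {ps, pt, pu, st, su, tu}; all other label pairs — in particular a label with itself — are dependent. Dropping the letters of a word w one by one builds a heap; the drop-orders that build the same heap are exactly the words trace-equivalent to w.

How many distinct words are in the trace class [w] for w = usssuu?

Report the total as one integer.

20

0(u) covers ∅
1(s) covers ∅
2(s) covers 1:s
3(s) covers 2:s
4(u) covers 0:u
5(u) covers 4:u
floor of heap: 0:u, 1:s
completions by unplaced set U, small U first (add the entries for U minus each lowest piece of U):
  |U|=1: {3}:1  {5}:1
  |U|=2: {2,3}:1  {3,5}:2  {4,5}:1
  |U|=3: {0,4,5}:1  {1,2,3}:1  {2,3,5}:3  {3,4,5}:3
  |U|=4: {0,3,4,5}:4  {1,2,3,5}:4  {2,3,4,5}:6
  start at 0(u): 10
  start at 1(s): 10
sum over floor = 20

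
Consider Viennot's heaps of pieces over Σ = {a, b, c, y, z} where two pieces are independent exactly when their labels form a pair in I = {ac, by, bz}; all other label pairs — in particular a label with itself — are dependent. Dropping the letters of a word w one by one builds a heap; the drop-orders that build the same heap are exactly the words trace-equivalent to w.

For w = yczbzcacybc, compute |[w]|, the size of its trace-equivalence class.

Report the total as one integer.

piece 0:y — minimal
piece 1:c rests on {0:y}
piece 2:z rests on {1:c}
piece 3:b rests on {1:c}
piece 4:z rests on {2:z}
piece 5:c rests on {3:b, 4:z}
piece 6:a rests on {3:b, 4:z}
piece 7:c rests on {5:c}
piece 8:y rests on {6:a, 7:c}
piece 9:b rests on {6:a, 7:c}
piece 10:c rests on {8:y, 9:b}
minimal pieces: {0:y}
ways to finish when only these pieces remain (= sum over removing one remaining piece with nothing left below it):
  1 left: {10}→1
  2 left: {8,10}→1  {9,10}→1
  3 left: {8,9,10}→2
  4 left: {6,8,9,10}→2  {7,8,9,10}→2
  5 left: {5,7,8,9,10}→2  {6,7,8,9,10}→4
  6 left: {5,6,7,8,9,10}→6
  7 left: {3,5,6,7,8,9,10}→6  {4,5,6,7,8,9,10}→6
  8 left: {2,4,5,6,7,8,9,10}→6  {3,4,5,6,7,8,9,10}→12
  9 left: {2,3,4,5,6,7,8,9,10}→18
  placing 0:y first → 18 extensions

18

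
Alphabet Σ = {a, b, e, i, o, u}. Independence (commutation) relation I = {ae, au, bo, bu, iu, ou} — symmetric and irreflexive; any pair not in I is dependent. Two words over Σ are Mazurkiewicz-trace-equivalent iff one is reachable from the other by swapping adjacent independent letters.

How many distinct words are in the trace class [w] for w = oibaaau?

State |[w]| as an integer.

#0=o has no predecessor
#1=i depends on [0:o]
#2=b depends on [1:i]
#3=a depends on [2:b]
#4=a depends on [3:a]
#5=a depends on [4:a]
#6=u has no predecessor
sources: [0:o, 6:u]
N(rest) = Σ N(rest − s) over sources s of rest; N(one piece) = 1:
  size 1 → [5]=1  [6]=1
  size 2 → [4,5]=1  [5,6]=2
  size 3 → [3,4,5]=1  [4,5,6]=3
  size 4 → [2,3,4,5]=1  [3,4,5,6]=4
  size 5 → [1,2,3,4,5]=1  [2,3,4,5,6]=5
  first=0(o) contributes 6
  first=6(u) contributes 1
|[w]| = 7

7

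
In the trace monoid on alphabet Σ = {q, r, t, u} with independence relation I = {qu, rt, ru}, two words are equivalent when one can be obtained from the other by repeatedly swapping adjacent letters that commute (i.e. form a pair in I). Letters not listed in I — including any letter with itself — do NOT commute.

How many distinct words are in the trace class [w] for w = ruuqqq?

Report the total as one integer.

15

drop 0:r onto floor
drop 1:u onto floor
drop 2:u onto {1:u}
drop 3:q onto {0:r}
drop 4:q onto {3:q}
drop 5:q onto {4:q}
ground layer = {0:r, 1:u}
drop-orders for the pieces not yet dropped (sum over which currently-grounded one goes next):
  1 to go: {2} 1  {5} 1
  2 to go: {1,2} 1  {2,5} 2  {4,5} 1
  3 to go: {1,2,5} 3  {2,4,5} 3  {3,4,5} 1
  4 to go: {0,3,4,5} 1  {1,2,4,5} 6  {2,3,4,5} 4
  if 0:r drops first: 10 orders
  if 1:u drops first: 5 orders
heap linearizations: 15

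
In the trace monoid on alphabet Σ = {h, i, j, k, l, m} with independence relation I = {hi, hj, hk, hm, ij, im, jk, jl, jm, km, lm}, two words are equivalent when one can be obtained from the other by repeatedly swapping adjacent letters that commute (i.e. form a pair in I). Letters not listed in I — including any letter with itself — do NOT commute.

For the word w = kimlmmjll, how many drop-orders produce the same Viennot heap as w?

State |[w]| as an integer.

504

drop 0:k onto floor
drop 1:i onto {0:k}
drop 2:m onto floor
drop 3:l onto {1:i}
drop 4:m onto {2:m}
drop 5:m onto {4:m}
drop 6:j onto floor
drop 7:l onto {3:l}
drop 8:l onto {7:l}
ground layer = {0:k, 2:m, 6:j}
drop-orders for the pieces not yet dropped (sum over which currently-grounded one goes next):
  1 to go: {5} 1  {6} 1  {8} 1
  2 to go: {4,5} 1  {5,6} 2  {5,8} 2  {6,8} 2  {7,8} 1
  3 to go: {2,4,5} 1  {3,7,8} 1  {4,5,6} 3  {4,5,8} 3  {5,6,8} 6  {5,7,8} 3  {6,7,8} 3
  4 to go: {1,3,7,8} 1  {2,4,5,6} 4  {2,4,5,8} 4  {3,5,7,8} 4  {3,6,7,8} 4  {4,5,6,8} 12  {4,5,7,8} 6  {5,6,7,8} 12
  5 to go: {0,1,3,7,8} 1  {1,3,5,7,8} 5  {1,3,6,7,8} 5  {2,4,5,6,8} 20  {2,4,5,7,8} 10  {3,4,5,7,8} 10  {3,5,6,7,8} 20  {4,5,6,7,8} 30
  6 to go: {0,1,3,5,7,8} 6  {0,1,3,6,7,8} 6  {1,3,4,5,7,8} 15  {1,3,5,6,7,8} 30  {2,3,4,5,7,8} 20  {2,4,5,6,7,8} 60  {3,4,5,6,7,8} 60
  7 to go: {0,1,3,4,5,7,8} 21  {0,1,3,5,6,7,8} 42  {1,2,3,4,5,7,8} 35  {1,3,4,5,6,7,8} 105  {2,3,4,5,6,7,8} 140
  if 0:k drops first: 280 orders
  if 2:m drops first: 168 orders
  if 6:j drops first: 56 orders
heap linearizations: 504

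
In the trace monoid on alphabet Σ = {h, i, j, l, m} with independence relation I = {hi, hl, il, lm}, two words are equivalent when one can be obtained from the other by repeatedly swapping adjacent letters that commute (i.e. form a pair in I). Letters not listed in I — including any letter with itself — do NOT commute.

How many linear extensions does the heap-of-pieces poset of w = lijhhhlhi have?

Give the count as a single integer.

piece 0:l — minimal
piece 1:i — minimal
piece 2:j rests on {0:l, 1:i}
piece 3:h rests on {2:j}
piece 4:h rests on {3:h}
piece 5:h rests on {4:h}
piece 6:l rests on {2:j}
piece 7:h rests on {5:h}
piece 8:i rests on {2:j}
minimal pieces: {0:l, 1:i}
ways to finish when only these pieces remain (= sum over removing one remaining piece with nothing left below it):
  1 left: {6}→1  {7}→1  {8}→1
  2 left: {5,7}→1  {6,7}→2  {6,8}→2  {7,8}→2
  3 left: {4,5,7}→1  {5,6,7}→3  {5,7,8}→3  {6,7,8}→6
  4 left: {3,4,5,7}→1  {4,5,6,7}→4  {4,5,7,8}→4  {5,6,7,8}→12
  5 left: {3,4,5,6,7}→5  {3,4,5,7,8}→5  {4,5,6,7,8}→20
  6 left: {3,4,5,6,7,8}→30
  7 left: {2,3,4,5,6,7,8}→30
  placing 0:l first → 30 extensions
  placing 1:i first → 30 extensions
total linear extensions = 60

60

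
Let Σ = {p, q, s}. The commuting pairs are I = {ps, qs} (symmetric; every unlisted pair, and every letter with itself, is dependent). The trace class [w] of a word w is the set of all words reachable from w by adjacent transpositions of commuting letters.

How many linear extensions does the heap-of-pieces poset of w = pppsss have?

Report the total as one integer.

20

0(p) covers ∅
1(p) covers 0:p
2(p) covers 1:p
3(s) covers ∅
4(s) covers 3:s
5(s) covers 4:s
floor of heap: 0:p, 3:s
completions by unplaced set U, small U first (add the entries for U minus each lowest piece of U):
  |U|=1: {2}:1  {5}:1
  |U|=2: {1,2}:1  {2,5}:2  {4,5}:1
  |U|=3: {0,1,2}:1  {1,2,5}:3  {2,4,5}:3  {3,4,5}:1
  |U|=4: {0,1,2,5}:4  {1,2,4,5}:6  {2,3,4,5}:4
  start at 0(p): 10
  start at 3(s): 10
sum over floor = 20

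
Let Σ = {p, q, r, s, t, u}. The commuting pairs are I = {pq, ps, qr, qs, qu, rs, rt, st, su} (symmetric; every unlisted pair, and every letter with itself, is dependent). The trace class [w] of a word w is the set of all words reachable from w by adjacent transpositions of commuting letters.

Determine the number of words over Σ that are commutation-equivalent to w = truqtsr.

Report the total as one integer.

84

drop 0:t onto floor
drop 1:r onto floor
drop 2:u onto {0:t, 1:r}
drop 3:q onto {0:t}
drop 4:t onto {2:u, 3:q}
drop 5:s onto floor
drop 6:r onto {2:u}
ground layer = {0:t, 1:r, 5:s}
drop-orders for the pieces not yet dropped (sum over which currently-grounded one goes next):
  1 to go: {4} 1  {5} 1  {6} 1
  2 to go: {3,4} 1  {4,5} 2  {4,6} 2  {5,6} 2
  3 to go: {2,4,6} 2  {3,4,5} 3  {3,4,6} 3  {4,5,6} 6
  4 to go: {1,2,4,6} 2  {2,3,4,6} 5  {2,4,5,6} 8  {3,4,5,6} 12
  5 to go: {0,2,3,4,6} 5  {1,2,3,4,6} 7  {1,2,4,5,6} 10  {2,3,4,5,6} 25
  if 0:t drops first: 42 orders
  if 1:r drops first: 30 orders
  if 5:s drops first: 12 orders
heap linearizations: 84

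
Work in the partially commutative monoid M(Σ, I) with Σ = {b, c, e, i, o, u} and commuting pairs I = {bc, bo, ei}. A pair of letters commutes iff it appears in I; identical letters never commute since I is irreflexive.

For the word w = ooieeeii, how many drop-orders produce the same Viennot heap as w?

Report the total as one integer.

20

drop 0:o onto floor
drop 1:o onto {0:o}
drop 2:i onto {1:o}
drop 3:e onto {1:o}
drop 4:e onto {3:e}
drop 5:e onto {4:e}
drop 6:i onto {2:i}
drop 7:i onto {6:i}
ground layer = {0:o}
drop-orders for the pieces not yet dropped (sum over which currently-grounded one goes next):
  1 to go: {5} 1  {7} 1
  2 to go: {4,5} 1  {5,7} 2  {6,7} 1
  3 to go: {2,6,7} 1  {3,4,5} 1  {4,5,7} 3  {5,6,7} 3
  4 to go: {2,5,6,7} 4  {3,4,5,7} 4  {4,5,6,7} 6
  5 to go: {2,4,5,6,7} 10  {3,4,5,6,7} 10
  6 to go: {2,3,4,5,6,7} 20
  if 0:o drops first: 20 orders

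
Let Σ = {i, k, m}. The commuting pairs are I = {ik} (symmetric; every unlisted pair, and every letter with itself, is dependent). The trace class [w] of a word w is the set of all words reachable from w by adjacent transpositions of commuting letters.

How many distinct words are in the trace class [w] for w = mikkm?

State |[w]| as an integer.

drop 0:m onto floor
drop 1:i onto {0:m}
drop 2:k onto {0:m}
drop 3:k onto {2:k}
drop 4:m onto {1:i, 3:k}
ground layer = {0:m}
drop-orders for the pieces not yet dropped (sum over which currently-grounded one goes next):
  1 to go: {4} 1
  2 to go: {1,4} 1  {3,4} 1
  3 to go: {1,3,4} 2  {2,3,4} 1
  if 0:m drops first: 3 orders

3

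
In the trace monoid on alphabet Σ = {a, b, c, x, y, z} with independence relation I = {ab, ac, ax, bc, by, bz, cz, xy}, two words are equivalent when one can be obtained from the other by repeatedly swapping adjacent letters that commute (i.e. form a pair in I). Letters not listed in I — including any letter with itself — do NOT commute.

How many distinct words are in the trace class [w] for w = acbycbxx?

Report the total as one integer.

#0=a has no predecessor
#1=c has no predecessor
#2=b has no predecessor
#3=y depends on [0:a, 1:c]
#4=c depends on [3:y]
#5=b depends on [2:b]
#6=x depends on [4:c, 5:b]
#7=x depends on [6:x]
sources: [0:a, 1:c, 2:b]
N(rest) = Σ N(rest − s) over sources s of rest; N(one piece) = 1:
  size 1 → [7]=1
  size 2 → [6,7]=1
  size 3 → [4,6,7]=1  [5,6,7]=1
  size 4 → [2,5,6,7]=1  [3,4,6,7]=1  [4,5,6,7]=2
  size 5 → [0,3,4,6,7]=1  [1,3,4,6,7]=1  [2,4,5,6,7]=3  [3,4,5,6,7]=3
  size 6 → [0,1,3,4,6,7]=2  [0,3,4,5,6,7]=4  [1,3,4,5,6,7]=4  [2,3,4,5,6,7]=6
  first=0(a) contributes 10
  first=1(c) contributes 10
  first=2(b) contributes 10
|[w]| = 30

30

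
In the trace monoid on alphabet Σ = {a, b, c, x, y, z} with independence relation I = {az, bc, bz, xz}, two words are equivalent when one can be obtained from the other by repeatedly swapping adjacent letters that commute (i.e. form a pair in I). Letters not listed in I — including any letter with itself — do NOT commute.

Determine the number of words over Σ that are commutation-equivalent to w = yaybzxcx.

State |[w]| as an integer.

3

#0=y has no predecessor
#1=a depends on [0:y]
#2=y depends on [1:a]
#3=b depends on [2:y]
#4=z depends on [2:y]
#5=x depends on [3:b]
#6=c depends on [4:z, 5:x]
#7=x depends on [6:c]
sources: [0:y]
N(rest) = Σ N(rest − s) over sources s of rest; N(one piece) = 1:
  size 1 → [7]=1
  size 2 → [6,7]=1
  size 3 → [4,6,7]=1  [5,6,7]=1
  size 4 → [3,5,6,7]=1  [4,5,6,7]=2
  size 5 → [3,4,5,6,7]=3
  size 6 → [2,3,4,5,6,7]=3
  first=0(y) contributes 3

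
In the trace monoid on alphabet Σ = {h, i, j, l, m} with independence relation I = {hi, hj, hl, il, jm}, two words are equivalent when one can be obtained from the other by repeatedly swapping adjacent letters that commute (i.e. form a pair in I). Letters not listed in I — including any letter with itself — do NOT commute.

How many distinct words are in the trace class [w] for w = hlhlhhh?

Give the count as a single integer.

21

drop 0:h onto floor
drop 1:l onto floor
drop 2:h onto {0:h}
drop 3:l onto {1:l}
drop 4:h onto {2:h}
drop 5:h onto {4:h}
drop 6:h onto {5:h}
ground layer = {0:h, 1:l}
drop-orders for the pieces not yet dropped (sum over which currently-grounded one goes next):
  1 to go: {3} 1  {6} 1
  2 to go: {1,3} 1  {3,6} 2  {5,6} 1
  3 to go: {1,3,6} 3  {3,5,6} 3  {4,5,6} 1
  4 to go: {1,3,5,6} 6  {2,4,5,6} 1  {3,4,5,6} 4
  5 to go: {0,2,4,5,6} 1  {1,3,4,5,6} 10  {2,3,4,5,6} 5
  if 0:h drops first: 15 orders
  if 1:l drops first: 6 orders
heap linearizations: 21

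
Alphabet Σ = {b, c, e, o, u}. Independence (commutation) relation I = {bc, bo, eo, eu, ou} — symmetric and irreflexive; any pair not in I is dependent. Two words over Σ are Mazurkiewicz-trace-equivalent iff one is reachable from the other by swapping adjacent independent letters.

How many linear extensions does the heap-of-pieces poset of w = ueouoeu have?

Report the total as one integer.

210

piece 0:u — minimal
piece 1:e — minimal
piece 2:o — minimal
piece 3:u rests on {0:u}
piece 4:o rests on {2:o}
piece 5:e rests on {1:e}
piece 6:u rests on {3:u}
minimal pieces: {0:u, 1:e, 2:o}
ways to finish when only these pieces remain (= sum over removing one remaining piece with nothing left below it):
  1 left: {4}→1  {5}→1  {6}→1
  2 left: {1,5}→1  {2,4}→1  {3,6}→1  {4,5}→2  {4,6}→2  {5,6}→2
  3 left: {0,3,6}→1  {1,4,5}→3  {1,5,6}→3  {2,4,5}→3  {2,4,6}→3  {3,4,6}→3  {3,5,6}→3  {4,5,6}→6
  4 left: {0,3,4,6}→4  {0,3,5,6}→4  {1,2,4,5}→6  {1,3,5,6}→6  {1,4,5,6}→12  {2,3,4,6}→6  {2,4,5,6}→12  {3,4,5,6}→12
  5 left: {0,1,3,5,6}→10  {0,2,3,4,6}→10  {0,3,4,5,6}→20  {1,2,4,5,6}→30  {1,3,4,5,6}→30  {2,3,4,5,6}→30
  placing 0:u first → 90 extensions
  placing 1:e first → 60 extensions
  placing 2:o first → 60 extensions
total linear extensions = 210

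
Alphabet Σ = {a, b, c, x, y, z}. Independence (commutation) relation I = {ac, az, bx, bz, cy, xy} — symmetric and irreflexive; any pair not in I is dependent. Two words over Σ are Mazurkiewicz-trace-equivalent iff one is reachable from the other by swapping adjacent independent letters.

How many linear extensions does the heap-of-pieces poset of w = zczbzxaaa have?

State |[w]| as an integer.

4

piece 0:z — minimal
piece 1:c rests on {0:z}
piece 2:z rests on {1:c}
piece 3:b rests on {1:c}
piece 4:z rests on {2:z}
piece 5:x rests on {4:z}
piece 6:a rests on {3:b, 5:x}
piece 7:a rests on {6:a}
piece 8:a rests on {7:a}
minimal pieces: {0:z}
ways to finish when only these pieces remain (= sum over removing one remaining piece with nothing left below it):
  1 left: {8}→1
  2 left: {7,8}→1
  3 left: {6,7,8}→1
  4 left: {3,6,7,8}→1  {5,6,7,8}→1
  5 left: {3,5,6,7,8}→2  {4,5,6,7,8}→1
  6 left: {2,4,5,6,7,8}→1  {3,4,5,6,7,8}→3
  7 left: {2,3,4,5,6,7,8}→4
  placing 0:z first → 4 extensions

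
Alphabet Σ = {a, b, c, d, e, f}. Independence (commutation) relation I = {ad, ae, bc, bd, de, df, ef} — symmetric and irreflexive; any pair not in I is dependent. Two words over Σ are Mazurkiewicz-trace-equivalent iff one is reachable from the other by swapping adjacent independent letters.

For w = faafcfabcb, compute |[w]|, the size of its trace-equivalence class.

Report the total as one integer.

piece 0:f — minimal
piece 1:a rests on {0:f}
piece 2:a rests on {1:a}
piece 3:f rests on {2:a}
piece 4:c rests on {3:f}
piece 5:f rests on {4:c}
piece 6:a rests on {5:f}
piece 7:b rests on {6:a}
piece 8:c rests on {6:a}
piece 9:b rests on {7:b}
minimal pieces: {0:f}
ways to finish when only these pieces remain (= sum over removing one remaining piece with nothing left below it):
  1 left: {8}→1  {9}→1
  2 left: {7,9}→1  {8,9}→2
  3 left: {7,8,9}→3
  4 left: {6,7,8,9}→3
  5 left: {5,6,7,8,9}→3
  6 left: {4,5,6,7,8,9}→3
  7 left: {3,4,5,6,7,8,9}→3
  8 left: {2,3,4,5,6,7,8,9}→3
  placing 0:f first → 3 extensions

3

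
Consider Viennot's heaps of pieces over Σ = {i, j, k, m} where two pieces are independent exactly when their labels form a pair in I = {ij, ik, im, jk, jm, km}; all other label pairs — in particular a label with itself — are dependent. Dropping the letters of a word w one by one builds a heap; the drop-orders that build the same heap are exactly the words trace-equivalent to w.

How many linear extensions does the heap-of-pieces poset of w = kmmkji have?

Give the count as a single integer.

#0=k has no predecessor
#1=m has no predecessor
#2=m depends on [1:m]
#3=k depends on [0:k]
#4=j has no predecessor
#5=i has no predecessor
sources: [0:k, 1:m, 4:j, 5:i]
N(rest) = Σ N(rest − s) over sources s of rest; N(one piece) = 1:
  size 1 → [2]=1  [3]=1  [4]=1  [5]=1
  size 2 → [0,3]=1  [1,2]=1  [2,3]=2  [2,4]=2  [2,5]=2  [3,4]=2  [3,5]=2  [4,5]=2
  size 3 → [0,2,3]=3  [0,3,4]=3  [0,3,5]=3  [1,2,3]=3  [1,2,4]=3  [1,2,5]=3  [2,3,4]=6  [2,3,5]=6  [2,4,5]=6  [3,4,5]=6
  size 4 → [0,1,2,3]=6  [0,2,3,4]=12  [0,2,3,5]=12  [0,3,4,5]=12  [1,2,3,4]=12  [1,2,3,5]=12  [1,2,4,5]=12  [2,3,4,5]=24
  first=0(k) contributes 60
  first=1(m) contributes 60
  first=4(j) contributes 30
  first=5(i) contributes 30
|[w]| = 180

180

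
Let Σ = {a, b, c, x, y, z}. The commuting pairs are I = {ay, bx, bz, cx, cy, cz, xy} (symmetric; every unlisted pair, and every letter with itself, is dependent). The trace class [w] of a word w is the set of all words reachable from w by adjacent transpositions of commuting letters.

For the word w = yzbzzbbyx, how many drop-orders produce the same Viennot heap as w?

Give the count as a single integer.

55

0(y) covers ∅
1(z) covers 0:y
2(b) covers 0:y
3(z) covers 1:z
4(z) covers 3:z
5(b) covers 2:b
6(b) covers 5:b
7(y) covers 4:z, 6:b
8(x) covers 4:z
floor of heap: 0:y
completions by unplaced set U, small U first (add the entries for U minus each lowest piece of U):
  |U|=1: {7}:1  {8}:1
  |U|=2: {6,7}:1  {7,8}:2
  |U|=3: {4,7,8}:2  {5,6,7}:1  {6,7,8}:3
  |U|=4: {2,5,6,7}:1  {3,4,7,8}:2  {4,6,7,8}:5  {5,6,7,8}:4
  |U|=5: {1,3,4,7,8}:2  {2,5,6,7,8}:5  {3,4,6,7,8}:7  {4,5,6,7,8}:9
  |U|=6: {1,3,4,6,7,8}:9  {2,4,5,6,7,8}:14  {3,4,5,6,7,8}:16
  |U|=7: {1,3,4,5,6,7,8}:25  {2,3,4,5,6,7,8}:30
  start at 0(y): 55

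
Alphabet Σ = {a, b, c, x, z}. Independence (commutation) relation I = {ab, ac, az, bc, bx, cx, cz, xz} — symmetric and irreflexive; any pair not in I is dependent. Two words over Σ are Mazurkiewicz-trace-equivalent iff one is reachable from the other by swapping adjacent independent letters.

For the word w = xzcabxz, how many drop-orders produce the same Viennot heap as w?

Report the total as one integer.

0(x) covers ∅
1(z) covers ∅
2(c) covers ∅
3(a) covers 0:x
4(b) covers 1:z
5(x) covers 3:a
6(z) covers 4:b
floor of heap: 0:x, 1:z, 2:c
completions by unplaced set U, small U first (add the entries for U minus each lowest piece of U):
  |U|=1: {2}:1  {5}:1  {6}:1
  |U|=2: {2,5}:2  {2,6}:2  {3,5}:1  {4,6}:1  {5,6}:2
  |U|=3: {0,3,5}:1  {1,4,6}:1  {2,3,5}:3  {2,4,6}:3  {2,5,6}:6  {3,5,6}:3  {4,5,6}:3
  |U|=4: {0,2,3,5}:4  {0,3,5,6}:4  {1,2,4,6}:4  {1,4,5,6}:4  {2,3,5,6}:12  {2,4,5,6}:12  {3,4,5,6}:6
  |U|=5: {0,2,3,5,6}:20  {0,3,4,5,6}:10  {1,2,4,5,6}:20  {1,3,4,5,6}:10  {2,3,4,5,6}:30
  start at 0(x): 60
  start at 1(z): 60
  start at 2(c): 20
sum over floor = 140

140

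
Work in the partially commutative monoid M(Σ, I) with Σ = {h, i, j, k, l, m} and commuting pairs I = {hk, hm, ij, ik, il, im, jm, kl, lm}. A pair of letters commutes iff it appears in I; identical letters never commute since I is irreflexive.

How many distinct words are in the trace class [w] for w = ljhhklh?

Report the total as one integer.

5

piece 0:l — minimal
piece 1:j rests on {0:l}
piece 2:h rests on {1:j}
piece 3:h rests on {2:h}
piece 4:k rests on {1:j}
piece 5:l rests on {3:h}
piece 6:h rests on {5:l}
minimal pieces: {0:l}
ways to finish when only these pieces remain (= sum over removing one remaining piece with nothing left below it):
  1 left: {4}→1  {6}→1
  2 left: {4,6}→2  {5,6}→1
  3 left: {3,5,6}→1  {4,5,6}→3
  4 left: {2,3,5,6}→1  {3,4,5,6}→4
  5 left: {2,3,4,5,6}→5
  placing 0:l first → 5 extensions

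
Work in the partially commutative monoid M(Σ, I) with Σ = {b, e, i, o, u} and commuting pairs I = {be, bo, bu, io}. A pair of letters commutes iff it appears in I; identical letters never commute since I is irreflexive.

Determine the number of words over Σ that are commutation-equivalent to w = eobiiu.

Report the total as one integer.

#0=e has no predecessor
#1=o depends on [0:e]
#2=b has no predecessor
#3=i depends on [0:e, 2:b]
#4=i depends on [3:i]
#5=u depends on [1:o, 4:i]
sources: [0:e, 2:b]
N(rest) = Σ N(rest − s) over sources s of rest; N(one piece) = 1:
  size 1 → [5]=1
  size 2 → [1,5]=1  [4,5]=1
  size 3 → [1,4,5]=2  [3,4,5]=1
  size 4 → [1,3,4,5]=3  [2,3,4,5]=1
  first=0(e) contributes 4
  first=2(b) contributes 3
|[w]| = 7

7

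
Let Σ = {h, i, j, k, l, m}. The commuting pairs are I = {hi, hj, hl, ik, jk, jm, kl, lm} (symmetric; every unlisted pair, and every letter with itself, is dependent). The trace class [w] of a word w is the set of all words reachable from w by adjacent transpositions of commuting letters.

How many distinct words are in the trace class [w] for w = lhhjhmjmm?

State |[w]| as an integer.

84

piece 0:l — minimal
piece 1:h — minimal
piece 2:h rests on {1:h}
piece 3:j rests on {0:l}
piece 4:h rests on {2:h}
piece 5:m rests on {4:h}
piece 6:j rests on {3:j}
piece 7:m rests on {5:m}
piece 8:m rests on {7:m}
minimal pieces: {0:l, 1:h}
ways to finish when only these pieces remain (= sum over removing one remaining piece with nothing left below it):
  1 left: {6}→1  {8}→1
  2 left: {3,6}→1  {6,8}→2  {7,8}→1
  3 left: {0,3,6}→1  {3,6,8}→3  {5,7,8}→1  {6,7,8}→3
  4 left: {0,3,6,8}→4  {3,6,7,8}→6  {4,5,7,8}→1  {5,6,7,8}→4
  5 left: {0,3,6,7,8}→10  {2,4,5,7,8}→1  {3,5,6,7,8}→10  {4,5,6,7,8}→5
  6 left: {0,3,5,6,7,8}→20  {1,2,4,5,7,8}→1  {2,4,5,6,7,8}→6  {3,4,5,6,7,8}→15
  7 left: {0,3,4,5,6,7,8}→35  {1,2,4,5,6,7,8}→7  {2,3,4,5,6,7,8}→21
  placing 0:l first → 28 extensions
  placing 1:h first → 56 extensions
total linear extensions = 84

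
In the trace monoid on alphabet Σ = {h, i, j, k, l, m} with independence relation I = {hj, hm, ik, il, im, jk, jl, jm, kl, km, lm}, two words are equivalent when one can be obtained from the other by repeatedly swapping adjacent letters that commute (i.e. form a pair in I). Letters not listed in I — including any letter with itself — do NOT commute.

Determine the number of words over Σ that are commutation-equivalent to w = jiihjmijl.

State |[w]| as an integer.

drop 0:j onto floor
drop 1:i onto {0:j}
drop 2:i onto {1:i}
drop 3:h onto {2:i}
drop 4:j onto {2:i}
drop 5:m onto floor
drop 6:i onto {3:h, 4:j}
drop 7:j onto {6:i}
drop 8:l onto {3:h}
ground layer = {0:j, 5:m}
drop-orders for the pieces not yet dropped (sum over which currently-grounded one goes next):
  1 to go: {5} 1  {7} 1  {8} 1
  2 to go: {5,7} 2  {5,8} 2  {6,7} 1  {7,8} 2
  3 to go: {4,6,7} 1  {5,6,7} 3  {5,7,8} 6  {6,7,8} 3
  4 to go: {3,6,7,8} 3  {4,5,6,7} 4  {4,6,7,8} 4  {5,6,7,8} 12
  5 to go: {3,4,6,7,8} 7  {3,5,6,7,8} 15  {4,5,6,7,8} 20
  6 to go: {2,3,4,6,7,8} 7  {3,4,5,6,7,8} 42
  7 to go: {1,2,3,4,6,7,8} 7  {2,3,4,5,6,7,8} 49
  if 0:j drops first: 56 orders
  if 5:m drops first: 7 orders
heap linearizations: 63

63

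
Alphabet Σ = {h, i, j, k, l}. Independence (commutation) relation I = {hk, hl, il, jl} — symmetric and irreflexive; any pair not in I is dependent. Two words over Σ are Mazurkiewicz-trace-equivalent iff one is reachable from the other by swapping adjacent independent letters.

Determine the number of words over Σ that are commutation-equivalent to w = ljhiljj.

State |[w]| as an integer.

0(l) covers ∅
1(j) covers ∅
2(h) covers 1:j
3(i) covers 2:h
4(l) covers 0:l
5(j) covers 3:i
6(j) covers 5:j
floor of heap: 0:l, 1:j
completions by unplaced set U, small U first (add the entries for U minus each lowest piece of U):
  |U|=1: {4}:1  {6}:1
  |U|=2: {0,4}:1  {4,6}:2  {5,6}:1
  |U|=3: {0,4,6}:3  {3,5,6}:1  {4,5,6}:3
  |U|=4: {0,4,5,6}:6  {2,3,5,6}:1  {3,4,5,6}:4
  |U|=5: {0,3,4,5,6}:10  {1,2,3,5,6}:1  {2,3,4,5,6}:5
  start at 0(l): 6
  start at 1(j): 15
sum over floor = 21

21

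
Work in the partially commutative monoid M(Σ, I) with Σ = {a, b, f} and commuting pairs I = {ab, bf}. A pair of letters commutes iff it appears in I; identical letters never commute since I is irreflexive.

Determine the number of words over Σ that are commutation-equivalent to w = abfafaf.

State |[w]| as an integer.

7

piece 0:a — minimal
piece 1:b — minimal
piece 2:f rests on {0:a}
piece 3:a rests on {2:f}
piece 4:f rests on {3:a}
piece 5:a rests on {4:f}
piece 6:f rests on {5:a}
minimal pieces: {0:a, 1:b}
ways to finish when only these pieces remain (= sum over removing one remaining piece with nothing left below it):
  1 left: {1}→1  {6}→1
  2 left: {1,6}→2  {5,6}→1
  3 left: {1,5,6}→3  {4,5,6}→1
  4 left: {1,4,5,6}→4  {3,4,5,6}→1
  5 left: {1,3,4,5,6}→5  {2,3,4,5,6}→1
  placing 0:a first → 6 extensions
  placing 1:b first → 1 extensions
total linear extensions = 7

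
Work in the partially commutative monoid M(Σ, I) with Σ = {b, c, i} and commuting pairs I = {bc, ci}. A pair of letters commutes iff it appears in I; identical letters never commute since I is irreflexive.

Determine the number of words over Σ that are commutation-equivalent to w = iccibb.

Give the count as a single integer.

15

drop 0:i onto floor
drop 1:c onto floor
drop 2:c onto {1:c}
drop 3:i onto {0:i}
drop 4:b onto {3:i}
drop 5:b onto {4:b}
ground layer = {0:i, 1:c}
drop-orders for the pieces not yet dropped (sum over which currently-grounded one goes next):
  1 to go: {2} 1  {5} 1
  2 to go: {1,2} 1  {2,5} 2  {4,5} 1
  3 to go: {1,2,5} 3  {2,4,5} 3  {3,4,5} 1
  4 to go: {0,3,4,5} 1  {1,2,4,5} 6  {2,3,4,5} 4
  if 0:i drops first: 10 orders
  if 1:c drops first: 5 orders
heap linearizations: 15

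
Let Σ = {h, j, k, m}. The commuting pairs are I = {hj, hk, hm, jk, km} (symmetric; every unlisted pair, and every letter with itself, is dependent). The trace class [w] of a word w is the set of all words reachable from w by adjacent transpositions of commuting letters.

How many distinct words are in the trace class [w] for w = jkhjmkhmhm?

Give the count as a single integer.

2520

#0=j has no predecessor
#1=k has no predecessor
#2=h has no predecessor
#3=j depends on [0:j]
#4=m depends on [3:j]
#5=k depends on [1:k]
#6=h depends on [2:h]
#7=m depends on [4:m]
#8=h depends on [6:h]
#9=m depends on [7:m]
sources: [0:j, 1:k, 2:h]
N(rest) = Σ N(rest − s) over sources s of rest; N(one piece) = 1:
  size 1 → [5]=1  [8]=1  [9]=1
  size 2 → [1,5]=1  [5,8]=2  [5,9]=2  [6,8]=1  [7,9]=1  [8,9]=2
  size 3 → [1,5,8]=3  [1,5,9]=3  [2,6,8]=1  [4,7,9]=1  [5,6,8]=3  [5,7,9]=3  [5,8,9]=6  [6,8,9]=3  [7,8,9]=3
  size 4 → [1,5,6,8]=6  [1,5,7,9]=6  [1,5,8,9]=12  [2,5,6,8]=4  [2,6,8,9]=4  [3,4,7,9]=1  [4,5,7,9]=4  [4,7,8,9]=4  [5,6,8,9]=12  [5,7,8,9]=12  [6,7,8,9]=6
  size 5 → [0,3,4,7,9]=1  [1,2,5,6,8]=10  [1,4,5,7,9]=10  [1,5,6,8,9]=30  [1,5,7,8,9]=30  [2,5,6,8,9]=20  [2,6,7,8,9]=10  [3,4,5,7,9]=5  [3,4,7,8,9]=5  [4,5,7,8,9]=20  [4,6,7,8,9]=10  [5,6,7,8,9]=30
  size 6 → [0,3,4,5,7,9]=6  [0,3,4,7,8,9]=6  [1,2,5,6,8,9]=60  [1,3,4,5,7,9]=15  [1,4,5,7,8,9]=60  [1,5,6,7,8,9]=90  [2,4,6,7,8,9]=20  [2,5,6,7,8,9]=60  [3,4,5,7,8,9]=30  [3,4,6,7,8,9]=15  [4,5,6,7,8,9]=60
  size 7 → [0,1,3,4,5,7,9]=21  [0,3,4,5,7,8,9]=42  [0,3,4,6,7,8,9]=21  [1,2,5,6,7,8,9]=210  [1,3,4,5,7,8,9]=105  [1,4,5,6,7,8,9]=210  [2,3,4,6,7,8,9]=35  [2,4,5,6,7,8,9]=140  [3,4,5,6,7,8,9]=105
  size 8 → [0,1,3,4,5,7,8,9]=168  [0,2,3,4,6,7,8,9]=56  [0,3,4,5,6,7,8,9]=168  [1,2,4,5,6,7,8,9]=560  [1,3,4,5,6,7,8,9]=420  [2,3,4,5,6,7,8,9]=280
  first=0(j) contributes 1260
  first=1(k) contributes 504
  first=2(h) contributes 756
|[w]| = 2520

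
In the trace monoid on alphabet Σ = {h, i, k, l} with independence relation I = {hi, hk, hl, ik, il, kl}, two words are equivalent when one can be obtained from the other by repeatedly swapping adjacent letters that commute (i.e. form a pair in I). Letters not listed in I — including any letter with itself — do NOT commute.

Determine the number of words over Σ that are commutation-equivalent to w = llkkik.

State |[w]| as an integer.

drop 0:l onto floor
drop 1:l onto {0:l}
drop 2:k onto floor
drop 3:k onto {2:k}
drop 4:i onto floor
drop 5:k onto {3:k}
ground layer = {0:l, 2:k, 4:i}
drop-orders for the pieces not yet dropped (sum over which currently-grounded one goes next):
  1 to go: {1} 1  {4} 1  {5} 1
  2 to go: {0,1} 1  {1,4} 2  {1,5} 2  {3,5} 1  {4,5} 2
  3 to go: {0,1,4} 3  {0,1,5} 3  {1,3,5} 3  {1,4,5} 6  {2,3,5} 1  {3,4,5} 3
  4 to go: {0,1,3,5} 6  {0,1,4,5} 12  {1,2,3,5} 4  {1,3,4,5} 12  {2,3,4,5} 4
  if 0:l drops first: 20 orders
  if 2:k drops first: 30 orders
  if 4:i drops first: 10 orders
heap linearizations: 60

60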